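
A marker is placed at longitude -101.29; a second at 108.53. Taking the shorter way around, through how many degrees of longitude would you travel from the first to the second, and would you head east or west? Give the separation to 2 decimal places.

Raw difference: 108.53 − -101.29 = 209.82°.
Normalise into (−180°, 180°]: 209.82° − 360° = -150.18°.
Negative ⇒ the second point lies to the west; separation 150.18°.

150.18° west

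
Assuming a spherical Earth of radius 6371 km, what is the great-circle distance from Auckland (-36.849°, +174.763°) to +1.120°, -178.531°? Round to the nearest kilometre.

4278 km

Δλ = -178.531 − 174.763 = -353.294°; wrapped into (−180°, 180°]: 6.706°.
Δφ = 1.120 − -36.849 = 37.969°.
a = sin²(Δφ/2) + cos φ₁ · cos φ₂ · sin²(Δλ/2) = 0.108565.
c = 2·atan2(√a, √(1−a)) = 0.67153 rad → d = 6371·c ≈ 4278.32 km.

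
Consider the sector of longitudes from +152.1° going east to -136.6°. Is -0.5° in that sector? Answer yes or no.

Band width going east from +152.1° to -136.6°: ((-136.6 − 152.1) mod 360) = 71.3°.
Offset of -0.5° east of the west edge: ((-0.5 − 152.1) mod 360) = 207.4°.
207.4° > 71.3° ⇒ outside.

No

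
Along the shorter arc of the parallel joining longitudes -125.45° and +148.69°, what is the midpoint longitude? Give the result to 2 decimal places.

-168.38°

Signed shortest Δλ from -125.45° to +148.69° is -85.86°.
Midpoint longitude = -125.45° + (-85.86°)/2 = -125.45° − 42.93° = -168.38°.
(The naïve average (-125.45 + +148.69)/2 = 11.62° is on the wrong side of the globe.)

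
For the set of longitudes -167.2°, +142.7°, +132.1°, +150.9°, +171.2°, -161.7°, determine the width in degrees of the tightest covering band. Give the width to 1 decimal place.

Sort the longitudes: -167.2°, -161.7°, +132.1°, +142.7°, +150.9°, +171.2°.
Eastward gaps between consecutive values (wrapping around): 5.5°, 293.8°, 10.6°, 8.2°, 20.3°, 21.6°.
Largest gap = 293.8° ⇒ minimal covering band is its complement: 360° − 293.8° = 66.2°.
Band runs from +132.1° eastward to -161.7°, crossing the antimeridian.

66.2°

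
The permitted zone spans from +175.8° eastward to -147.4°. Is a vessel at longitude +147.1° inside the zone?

Band width going east from +175.8° to -147.4°: ((-147.4 − 175.8) mod 360) = 36.8°.
Offset of +147.1° east of the west edge: ((147.1 − 175.8) mod 360) = 331.3°.
331.3° > 36.8° ⇒ outside.

No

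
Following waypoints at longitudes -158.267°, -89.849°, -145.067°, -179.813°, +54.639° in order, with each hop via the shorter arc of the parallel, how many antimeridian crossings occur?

Leg 1: -158.267° → -89.849°, shortest Δλ = 68.418° (east) — does not cross 180°.
Leg 2: -89.849° → -145.067°, shortest Δλ = -55.218° (west) — does not cross 180°.
Leg 3: -145.067° → -179.813°, shortest Δλ = -34.746° (west) — does not cross 180°.
Leg 4: -179.813° → +54.639°, shortest Δλ = -125.548° (west) — crosses 180°.
Total crossings: 1.

1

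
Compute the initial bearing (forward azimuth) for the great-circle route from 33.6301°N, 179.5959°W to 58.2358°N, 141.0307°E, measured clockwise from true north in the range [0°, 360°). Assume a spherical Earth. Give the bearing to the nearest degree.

325°

Δλ = 141.0307 − -179.5959 = 320.6266°; wrapped into (−180°, 180°]: -39.3734°.
θ = atan2( sin Δλ · cos φ₂ , cos φ₁ · sin φ₂ − sin φ₁ · cos φ₂ · cos Δλ )
  = atan2(-0.33395, 0.48254) = -34.685° → normalised to [0°, 360°): 325.315°.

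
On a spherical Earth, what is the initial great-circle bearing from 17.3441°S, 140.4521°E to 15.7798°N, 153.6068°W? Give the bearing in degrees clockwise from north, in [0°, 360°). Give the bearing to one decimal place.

66.8°

Δλ = -153.6068 − 140.4521 = -294.0589°; wrapped into (−180°, 180°]: 65.9411°.
θ = atan2( sin Δλ · cos φ₂ , cos φ₁ · sin φ₂ − sin φ₁ · cos φ₂ · cos Δλ )
  = atan2(0.87871, 0.37653) = 66.805° → normalised to [0°, 360°): 66.805°.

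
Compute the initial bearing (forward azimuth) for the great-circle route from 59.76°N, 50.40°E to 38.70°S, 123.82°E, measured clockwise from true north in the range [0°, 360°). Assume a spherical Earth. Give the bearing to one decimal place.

124.1°

Δλ = 123.82 − 50.40 = 73.42°.
θ = atan2( sin Δλ · cos φ₂ , cos φ₁ · sin φ₂ − sin φ₁ · cos φ₂ · cos Δλ )
  = atan2(0.74798, -0.50728) = 124.145° → normalised to [0°, 360°): 124.145°.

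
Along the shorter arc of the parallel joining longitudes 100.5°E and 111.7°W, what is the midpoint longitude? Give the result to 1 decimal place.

Signed shortest Δλ from +100.5° to -111.7° is +147.8°.
Midpoint longitude = +100.5° + (+147.8°)/2 = +100.5° + 73.9° = +174.4°.
(The naïve average (+100.5 + -111.7)/2 = -5.6° is on the wrong side of the globe.)

174.4°E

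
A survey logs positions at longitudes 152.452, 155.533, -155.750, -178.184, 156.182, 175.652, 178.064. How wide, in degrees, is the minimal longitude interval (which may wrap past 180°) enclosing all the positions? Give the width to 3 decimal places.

Sort the longitudes: -178.184°, -155.750°, +152.452°, +155.533°, +156.182°, +175.652°, +178.064°.
Eastward gaps between consecutive values (wrapping around): 22.434°, 308.202°, 3.081°, 0.649°, 19.470°, 2.412°, 3.752°.
Largest gap = 308.202° ⇒ minimal covering band is its complement: 360° − 308.202° = 51.798°.
Band runs from +152.452° eastward to -155.750°, crossing the antimeridian.

51.798°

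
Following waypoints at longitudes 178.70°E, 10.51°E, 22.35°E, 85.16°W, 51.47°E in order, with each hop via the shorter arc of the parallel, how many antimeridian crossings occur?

Leg 1: +178.70° → +10.51°, shortest Δλ = -168.19° (west) — does not cross 180°.
Leg 2: +10.51° → +22.35°, shortest Δλ = 11.84° (east) — does not cross 180°.
Leg 3: +22.35° → -85.16°, shortest Δλ = -107.51° (west) — does not cross 180°.
Leg 4: -85.16° → +51.47°, shortest Δλ = 136.63° (east) — does not cross 180°.
Total crossings: 0.

0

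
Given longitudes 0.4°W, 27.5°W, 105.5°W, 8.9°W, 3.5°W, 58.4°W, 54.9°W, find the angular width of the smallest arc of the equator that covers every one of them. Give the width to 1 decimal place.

105.1°

Sort the longitudes: -105.5°, -58.4°, -54.9°, -27.5°, -8.9°, -3.5°, -0.4°.
Eastward gaps between consecutive values (wrapping around): 47.1°, 3.5°, 27.4°, 18.6°, 5.4°, 3.1°, 254.9°.
Largest gap = 254.9° ⇒ minimal covering band is its complement: 360° − 254.9° = 105.1°.
Band runs from -105.5° eastward to -0.4°.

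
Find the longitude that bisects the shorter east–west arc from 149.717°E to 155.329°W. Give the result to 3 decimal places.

Signed shortest Δλ from +149.717° to -155.329° is +54.954°.
Midpoint longitude = +149.717° + (+54.954°)/2 = +149.717° + 27.477° = +177.194°.
(The naïve average (+149.717 + -155.329)/2 = -2.806° is on the wrong side of the globe.)

177.194°E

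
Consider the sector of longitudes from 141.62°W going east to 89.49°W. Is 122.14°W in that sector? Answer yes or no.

Band width going east from -141.62° to -89.49°: ((-89.49 − -141.62) mod 360) = 52.13°.
Offset of -122.14° east of the west edge: ((-122.14 − -141.62) mod 360) = 19.48°.
19.48° ≤ 52.13° ⇒ inside.

Yes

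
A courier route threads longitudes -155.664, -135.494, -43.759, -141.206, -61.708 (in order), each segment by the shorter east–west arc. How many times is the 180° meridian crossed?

0

Leg 1: -155.664° → -135.494°, shortest Δλ = 20.17° (east) — does not cross 180°.
Leg 2: -135.494° → -43.759°, shortest Δλ = 91.735° (east) — does not cross 180°.
Leg 3: -43.759° → -141.206°, shortest Δλ = -97.447° (west) — does not cross 180°.
Leg 4: -141.206° → -61.708°, shortest Δλ = 79.498° (east) — does not cross 180°.
Total crossings: 0.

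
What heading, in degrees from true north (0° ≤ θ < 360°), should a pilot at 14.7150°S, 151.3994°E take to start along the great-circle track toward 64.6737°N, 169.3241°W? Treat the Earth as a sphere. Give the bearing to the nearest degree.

Δλ = -169.3241 − 151.3994 = -320.7235°; wrapped into (−180°, 180°]: 39.2765°.
θ = atan2( sin Δλ · cos φ₂ , cos φ₁ · sin φ₂ − sin φ₁ · cos φ₂ · cos Δλ )
  = atan2(0.27081, 0.95835) = 15.779° → normalised to [0°, 360°): 15.779°.

16°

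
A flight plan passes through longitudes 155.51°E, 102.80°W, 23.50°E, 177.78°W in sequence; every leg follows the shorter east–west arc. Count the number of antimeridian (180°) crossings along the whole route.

2

Leg 1: +155.51° → -102.80°, shortest Δλ = 101.69° (east) — crosses 180°.
Leg 2: -102.80° → +23.50°, shortest Δλ = 126.3° (east) — does not cross 180°.
Leg 3: +23.50° → -177.78°, shortest Δλ = 158.72° (east) — crosses 180°.
Total crossings: 2.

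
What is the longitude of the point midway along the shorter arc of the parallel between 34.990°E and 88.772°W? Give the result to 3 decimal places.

26.891°W

Signed shortest Δλ from +34.990° to -88.772° is -123.762°.
Midpoint longitude = +34.990° + (-123.762°)/2 = +34.990° − 61.881° = -26.891°.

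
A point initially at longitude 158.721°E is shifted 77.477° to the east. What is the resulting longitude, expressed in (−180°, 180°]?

123.802°W

Start at +158.721°; shift +77.477° → +236.198°.
+236.198° lies outside (−180°, 180°]; subtract 360° → -123.802°.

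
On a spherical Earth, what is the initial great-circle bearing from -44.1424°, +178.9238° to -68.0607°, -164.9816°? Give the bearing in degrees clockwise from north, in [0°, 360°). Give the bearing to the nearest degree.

166°

Δλ = -164.9816 − 178.9238 = -343.9054°; wrapped into (−180°, 180°]: 16.0946°.
θ = atan2( sin Δλ · cos φ₂ , cos φ₁ · sin φ₂ − sin φ₁ · cos φ₂ · cos Δλ )
  = atan2(0.10358, -0.41563) = 166.007° → normalised to [0°, 360°): 166.007°.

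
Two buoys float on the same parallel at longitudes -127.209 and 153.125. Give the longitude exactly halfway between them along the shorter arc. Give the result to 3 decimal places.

-167.042°

Signed shortest Δλ from -127.209° to +153.125° is -79.666°.
Midpoint longitude = -127.209° + (-79.666°)/2 = -127.209° − 39.833° = -167.042°.
(The naïve average (-127.209 + +153.125)/2 = 12.958° is on the wrong side of the globe.)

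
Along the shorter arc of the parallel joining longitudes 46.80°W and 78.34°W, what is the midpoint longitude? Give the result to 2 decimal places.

62.57°W

Signed shortest Δλ from -46.80° to -78.34° is -31.54°.
Midpoint longitude = -46.80° + (-31.54°)/2 = -46.80° − 15.77° = -62.57°.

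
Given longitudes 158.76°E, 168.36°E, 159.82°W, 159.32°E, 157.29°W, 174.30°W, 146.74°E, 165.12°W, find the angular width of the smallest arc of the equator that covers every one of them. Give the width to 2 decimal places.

Sort the longitudes: -174.30°, -165.12°, -159.82°, -157.29°, +146.74°, +158.76°, +159.32°, +168.36°.
Eastward gaps between consecutive values (wrapping around): 9.18°, 5.30°, 2.53°, 304.03°, 12.02°, 0.56°, 9.04°, 17.34°.
Largest gap = 304.03° ⇒ minimal covering band is its complement: 360° − 304.03° = 55.97°.
Band runs from +146.74° eastward to -157.29°, crossing the antimeridian.

55.97°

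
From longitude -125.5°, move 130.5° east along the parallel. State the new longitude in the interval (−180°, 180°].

+5.0°

Start at -125.5°; shift +130.5° → +5.0°.
+5.0° already lies in (−180°, 180°].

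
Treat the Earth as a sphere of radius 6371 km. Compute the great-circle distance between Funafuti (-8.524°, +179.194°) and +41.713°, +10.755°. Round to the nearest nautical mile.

Δλ = 10.755 − 179.194 = -168.439°.
Δφ = 41.713 − -8.524 = 50.237°.
a = sin²(Δφ/2) + cos φ₁ · cos φ₂ · sin²(Δλ/2) = 0.910946.
c = 2·atan2(√a, √(1−a)) = 2.53552 rad → d = 6371·c ≈ 16153.80 km ≈ 8722.36 nmi.

8722 nmi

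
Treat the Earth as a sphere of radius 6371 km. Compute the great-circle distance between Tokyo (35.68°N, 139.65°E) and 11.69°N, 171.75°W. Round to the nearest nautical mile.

Δλ = -171.75 − 139.65 = -311.40°; wrapped into (−180°, 180°]: 48.60°.
Δφ = 11.69 − 35.68 = -23.99°.
a = sin²(Δφ/2) + cos φ₁ · cos φ₂ · sin²(Δλ/2) = 0.177895.
c = 2·atan2(√a, √(1−a)) = 0.87081 rad → d = 6371·c ≈ 5547.90 km ≈ 2995.63 nmi.

2996 nmi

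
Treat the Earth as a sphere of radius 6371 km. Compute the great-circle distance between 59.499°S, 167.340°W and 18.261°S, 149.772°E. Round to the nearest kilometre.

5721 km

Δλ = 149.772 − -167.340 = 317.112°; wrapped into (−180°, 180°]: -42.888°.
Δφ = -18.261 − -59.499 = 41.238°.
a = sin²(Δφ/2) + cos φ₁ · cos φ₂ · sin²(Δλ/2) = 0.188433.
c = 2·atan2(√a, √(1−a)) = 0.89805 rad → d = 6371·c ≈ 5721.49 km.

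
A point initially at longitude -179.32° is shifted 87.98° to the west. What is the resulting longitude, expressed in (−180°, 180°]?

Start at -179.32°; shift −87.98° → -267.30°.
-267.30° lies outside (−180°, 180°]; add 360° → +92.70°.

+92.70°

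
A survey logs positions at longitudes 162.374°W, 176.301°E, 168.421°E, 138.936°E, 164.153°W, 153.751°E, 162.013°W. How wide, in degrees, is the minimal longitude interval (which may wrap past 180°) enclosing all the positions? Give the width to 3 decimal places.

59.051°

Sort the longitudes: -164.153°, -162.374°, -162.013°, +138.936°, +153.751°, +168.421°, +176.301°.
Eastward gaps between consecutive values (wrapping around): 1.779°, 0.361°, 300.949°, 14.815°, 14.670°, 7.880°, 19.546°.
Largest gap = 300.949° ⇒ minimal covering band is its complement: 360° − 300.949° = 59.051°.
Band runs from +138.936° eastward to -162.013°, crossing the antimeridian.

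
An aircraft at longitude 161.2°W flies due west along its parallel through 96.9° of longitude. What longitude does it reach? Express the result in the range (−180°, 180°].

Start at -161.2°; shift −96.9° → -258.1°.
-258.1° lies outside (−180°, 180°]; add 360° → +101.9°.

101.9°E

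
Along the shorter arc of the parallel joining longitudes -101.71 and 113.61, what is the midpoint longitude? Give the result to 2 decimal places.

Signed shortest Δλ from -101.71° to +113.61° is -144.68°.
Midpoint longitude = -101.71° + (-144.68°)/2 = -101.71° − 72.34° = -174.05°.
(The naïve average (-101.71 + +113.61)/2 = 5.95° is on the wrong side of the globe.)

-174.05°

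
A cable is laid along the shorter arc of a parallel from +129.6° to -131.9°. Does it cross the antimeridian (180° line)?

Yes

Naïve |-131.9 − 129.6| = 261.5° > 180°, so the shorter arc goes the other way round — across 180°.
Signed shortest Δλ = ((-131.9 − 129.6 + 180) mod 360) − 180 = 98.5°.
Going east by 98.5° from +129.6° passes through 180° before reaching -131.9°.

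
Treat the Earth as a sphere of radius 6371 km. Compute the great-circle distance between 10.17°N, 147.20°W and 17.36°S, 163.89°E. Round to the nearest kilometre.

Δλ = 163.89 − -147.20 = 311.09°; wrapped into (−180°, 180°]: -48.91°.
Δφ = -17.36 − 10.17 = -27.53°.
a = sin²(Δφ/2) + cos φ₁ · cos φ₂ · sin²(Δλ/2) = 0.217617.
c = 2·atan2(√a, √(1−a)) = 0.97065 rad → d = 6371·c ≈ 6183.99 km.

6184 km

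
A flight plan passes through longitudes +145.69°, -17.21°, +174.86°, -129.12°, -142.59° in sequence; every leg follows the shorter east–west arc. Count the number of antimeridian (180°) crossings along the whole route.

Leg 1: +145.69° → -17.21°, shortest Δλ = -162.9° (west) — does not cross 180°.
Leg 2: -17.21° → +174.86°, shortest Δλ = -167.93° (west) — crosses 180°.
Leg 3: +174.86° → -129.12°, shortest Δλ = 56.02° (east) — crosses 180°.
Leg 4: -129.12° → -142.59°, shortest Δλ = -13.47° (west) — does not cross 180°.
Total crossings: 2.

2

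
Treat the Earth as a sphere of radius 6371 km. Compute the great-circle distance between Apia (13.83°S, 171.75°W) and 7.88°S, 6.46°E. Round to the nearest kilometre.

17593 km

Δλ = 6.46 − -171.75 = 178.21°.
Δφ = -7.88 − -13.83 = 5.95°.
a = sin²(Δφ/2) + cos φ₁ · cos φ₂ · sin²(Δλ/2) = 0.964299.
c = 2·atan2(√a, √(1−a)) = 2.76141 rad → d = 6371·c ≈ 17592.97 km.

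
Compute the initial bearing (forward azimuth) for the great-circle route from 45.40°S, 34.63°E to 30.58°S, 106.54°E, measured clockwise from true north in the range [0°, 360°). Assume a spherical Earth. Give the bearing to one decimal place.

101.5°

Δλ = 106.54 − 34.63 = 71.91°.
θ = atan2( sin Δλ · cos φ₂ , cos φ₁ · sin φ₂ − sin φ₁ · cos φ₂ · cos Δλ )
  = atan2(0.81836, -0.16687) = 101.525° → normalised to [0°, 360°): 101.525°.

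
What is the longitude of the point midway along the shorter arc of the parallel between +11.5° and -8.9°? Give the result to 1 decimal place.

Signed shortest Δλ from +11.5° to -8.9° is -20.4°.
Midpoint longitude = +11.5° + (-20.4°)/2 = +11.5° − 10.2° = +1.3°.

+1.3°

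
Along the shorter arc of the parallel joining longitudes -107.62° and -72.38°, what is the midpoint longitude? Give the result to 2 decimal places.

-90.00°

Signed shortest Δλ from -107.62° to -72.38° is +35.24°.
Midpoint longitude = -107.62° + (+35.24°)/2 = -107.62° + 17.62° = -90.00°.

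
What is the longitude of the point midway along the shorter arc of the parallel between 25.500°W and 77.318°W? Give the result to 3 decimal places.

Signed shortest Δλ from -25.500° to -77.318° is -51.818°.
Midpoint longitude = -25.500° + (-51.818°)/2 = -25.500° − 25.909° = -51.409°.

51.409°W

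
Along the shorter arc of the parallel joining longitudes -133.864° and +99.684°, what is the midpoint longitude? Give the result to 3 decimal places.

Signed shortest Δλ from -133.864° to +99.684° is -126.452°.
Midpoint longitude = -133.864° + (-126.452°)/2 = -133.864° − 63.226° = -197.090°.
Normalise into (−180°, 180°]: +162.910°.
(The naïve average (-133.864 + +99.684)/2 = -17.09° is on the wrong side of the globe.)

+162.910°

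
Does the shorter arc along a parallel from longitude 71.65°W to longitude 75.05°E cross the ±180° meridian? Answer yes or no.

No

Signed shortest Δλ = ((75.05 − -71.65 + 180) mod 360) − 180 = 146.7°.
Going east by 146.7° from -71.65° reaches +75.05° without touching 180°.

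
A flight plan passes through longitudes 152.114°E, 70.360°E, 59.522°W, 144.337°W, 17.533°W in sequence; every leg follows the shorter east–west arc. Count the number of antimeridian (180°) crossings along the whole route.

0

Leg 1: +152.114° → +70.360°, shortest Δλ = -81.754° (west) — does not cross 180°.
Leg 2: +70.360° → -59.522°, shortest Δλ = -129.882° (west) — does not cross 180°.
Leg 3: -59.522° → -144.337°, shortest Δλ = -84.815° (west) — does not cross 180°.
Leg 4: -144.337° → -17.533°, shortest Δλ = 126.804° (east) — does not cross 180°.
Total crossings: 0.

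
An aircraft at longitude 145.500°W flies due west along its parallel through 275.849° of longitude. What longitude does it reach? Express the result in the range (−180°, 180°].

61.349°W

Start at -145.500°; shift −275.849° → -421.349°.
-421.349° lies outside (−180°, 180°]; add 360° → -61.349°.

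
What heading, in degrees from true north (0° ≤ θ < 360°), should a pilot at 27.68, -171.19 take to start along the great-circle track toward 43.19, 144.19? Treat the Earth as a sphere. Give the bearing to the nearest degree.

305°

Δλ = 144.19 − -171.19 = 315.38°; wrapped into (−180°, 180°]: -44.62°.
θ = atan2( sin Δλ · cos φ₂ , cos φ₁ · sin φ₂ − sin φ₁ · cos φ₂ · cos Δλ )
  = atan2(-0.51211, 0.36502) = -54.520° → normalised to [0°, 360°): 305.480°.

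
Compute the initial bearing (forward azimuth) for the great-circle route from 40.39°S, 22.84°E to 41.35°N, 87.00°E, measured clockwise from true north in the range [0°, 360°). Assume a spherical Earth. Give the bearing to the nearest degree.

43°

Δλ = 87.00 − 22.84 = 64.16°.
θ = atan2( sin Δλ · cos φ₂ , cos φ₁ · sin φ₂ − sin φ₁ · cos φ₂ · cos Δλ )
  = atan2(0.67563, 0.71521) = 43.370° → normalised to [0°, 360°): 43.370°.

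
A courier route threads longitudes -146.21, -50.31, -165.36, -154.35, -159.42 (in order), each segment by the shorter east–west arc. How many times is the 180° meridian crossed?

0

Leg 1: -146.21° → -50.31°, shortest Δλ = 95.9° (east) — does not cross 180°.
Leg 2: -50.31° → -165.36°, shortest Δλ = -115.05° (west) — does not cross 180°.
Leg 3: -165.36° → -154.35°, shortest Δλ = 11.01° (east) — does not cross 180°.
Leg 4: -154.35° → -159.42°, shortest Δλ = -5.07° (west) — does not cross 180°.
Total crossings: 0.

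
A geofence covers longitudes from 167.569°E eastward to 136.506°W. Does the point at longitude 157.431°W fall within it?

Yes

Band width going east from +167.569° to -136.506°: ((-136.506 − 167.569) mod 360) = 55.925°.
Offset of -157.431° east of the west edge: ((-157.431 − 167.569) mod 360) = 35.000°.
35.000° ≤ 55.925° ⇒ inside.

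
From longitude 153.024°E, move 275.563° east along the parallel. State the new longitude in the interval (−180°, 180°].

Start at +153.024°; shift +275.563° → +428.587°.
+428.587° lies outside (−180°, 180°]; subtract 360° → +68.587°.

68.587°E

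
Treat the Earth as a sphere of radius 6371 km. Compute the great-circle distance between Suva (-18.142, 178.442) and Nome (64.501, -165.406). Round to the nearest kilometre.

Δλ = -165.406 − 178.442 = -343.848°; wrapped into (−180°, 180°]: 16.152°.
Δφ = 64.501 − -18.142 = 82.643°.
a = sin²(Δφ/2) + cos φ₁ · cos φ₂ · sin²(Δλ/2) = 0.444048.
c = 2·atan2(√a, √(1−a)) = 1.45866 rad → d = 6371·c ≈ 9293.11 km.

9293 km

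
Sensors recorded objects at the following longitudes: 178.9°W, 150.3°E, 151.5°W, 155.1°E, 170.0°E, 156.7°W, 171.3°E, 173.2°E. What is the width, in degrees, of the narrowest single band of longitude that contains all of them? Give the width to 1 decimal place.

58.2°

Sort the longitudes: -178.9°, -156.7°, -151.5°, +150.3°, +155.1°, +170.0°, +171.3°, +173.2°.
Eastward gaps between consecutive values (wrapping around): 22.2°, 5.2°, 301.8°, 4.8°, 14.9°, 1.3°, 1.9°, 7.9°.
Largest gap = 301.8° ⇒ minimal covering band is its complement: 360° − 301.8° = 58.2°.
Band runs from +150.3° eastward to -151.5°, crossing the antimeridian.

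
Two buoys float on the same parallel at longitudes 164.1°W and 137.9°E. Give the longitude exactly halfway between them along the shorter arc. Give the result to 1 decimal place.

Signed shortest Δλ from -164.1° to +137.9° is -58.0°.
Midpoint longitude = -164.1° + (-58.0°)/2 = -164.1° − 29.0° = -193.1°.
Normalise into (−180°, 180°]: +166.9°.
(The naïve average (-164.1 + +137.9)/2 = -13.1° is on the wrong side of the globe.)

166.9°E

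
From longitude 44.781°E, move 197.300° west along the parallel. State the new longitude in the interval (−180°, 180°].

Start at +44.781°; shift −197.300° → -152.519°.
-152.519° already lies in (−180°, 180°].

152.519°W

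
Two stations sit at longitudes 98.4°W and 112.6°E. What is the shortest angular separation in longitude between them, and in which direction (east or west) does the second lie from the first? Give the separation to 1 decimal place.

Raw difference: 112.6 − -98.4 = 211.0°.
Normalise into (−180°, 180°]: 211.0° − 360° = -149.0°.
Negative ⇒ the second point lies to the west; separation 149.0°.

149.0° west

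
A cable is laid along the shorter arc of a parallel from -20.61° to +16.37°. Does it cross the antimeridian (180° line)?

No

Signed shortest Δλ = ((16.37 − -20.61 + 180) mod 360) − 180 = 36.98°.
Going east by 36.98° from -20.61° reaches +16.37° without touching 180°.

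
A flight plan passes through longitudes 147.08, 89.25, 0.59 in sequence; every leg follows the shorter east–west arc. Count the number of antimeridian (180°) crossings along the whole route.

0

Leg 1: +147.08° → +89.25°, shortest Δλ = -57.83° (west) — does not cross 180°.
Leg 2: +89.25° → +0.59°, shortest Δλ = -88.66° (west) — does not cross 180°.
Total crossings: 0.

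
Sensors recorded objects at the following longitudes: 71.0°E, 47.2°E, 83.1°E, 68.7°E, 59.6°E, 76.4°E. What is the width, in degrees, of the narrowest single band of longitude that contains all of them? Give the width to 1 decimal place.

35.9°

Sort the longitudes: +47.2°, +59.6°, +68.7°, +71.0°, +76.4°, +83.1°.
Eastward gaps between consecutive values (wrapping around): 12.4°, 9.1°, 2.3°, 5.4°, 6.7°, 324.1°.
Largest gap = 324.1° ⇒ minimal covering band is its complement: 360° − 324.1° = 35.9°.
Band runs from +47.2° eastward to +83.1°.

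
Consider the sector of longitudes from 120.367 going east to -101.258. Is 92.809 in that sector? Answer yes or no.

Band width going east from +120.367° to -101.258°: ((-101.258 − 120.367) mod 360) = 138.375°.
Offset of +92.809° east of the west edge: ((92.809 − 120.367) mod 360) = 332.442°.
332.442° > 138.375° ⇒ outside.

No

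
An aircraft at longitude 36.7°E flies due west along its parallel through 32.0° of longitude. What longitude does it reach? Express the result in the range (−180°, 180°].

4.7°E

Start at +36.7°; shift −32.0° → +4.7°.
+4.7° already lies in (−180°, 180°].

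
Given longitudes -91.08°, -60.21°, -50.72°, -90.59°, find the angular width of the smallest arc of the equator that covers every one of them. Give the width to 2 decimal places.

40.36°

Sort the longitudes: -91.08°, -90.59°, -60.21°, -50.72°.
Eastward gaps between consecutive values (wrapping around): 0.49°, 30.38°, 9.49°, 319.64°.
Largest gap = 319.64° ⇒ minimal covering band is its complement: 360° − 319.64° = 40.36°.
Band runs from -91.08° eastward to -50.72°.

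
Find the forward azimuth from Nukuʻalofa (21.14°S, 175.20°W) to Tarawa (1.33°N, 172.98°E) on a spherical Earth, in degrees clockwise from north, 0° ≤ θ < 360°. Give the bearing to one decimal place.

331.3°

Δλ = 172.98 − -175.20 = 348.18°; wrapped into (−180°, 180°]: -11.82°.
θ = atan2( sin Δλ · cos φ₂ , cos φ₁ · sin φ₂ − sin φ₁ · cos φ₂ · cos Δλ )
  = atan2(-0.20478, 0.37455) = -28.667° → normalised to [0°, 360°): 331.333°.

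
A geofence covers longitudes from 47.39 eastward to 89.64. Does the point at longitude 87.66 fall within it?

Yes

Band width going east from +47.39° to +89.64°: ((89.64 − 47.39) mod 360) = 42.25°.
Offset of +87.66° east of the west edge: ((87.66 − 47.39) mod 360) = 40.27°.
40.27° ≤ 42.25° ⇒ inside.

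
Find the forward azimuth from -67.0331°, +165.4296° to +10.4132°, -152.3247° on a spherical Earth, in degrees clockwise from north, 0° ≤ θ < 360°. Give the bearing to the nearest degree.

42°

Δλ = -152.3247 − 165.4296 = -317.7543°; wrapped into (−180°, 180°]: 42.2457°.
θ = atan2( sin Δλ · cos φ₂ , cos φ₁ · sin φ₂ − sin φ₁ · cos φ₂ · cos Δλ )
  = atan2(0.66124, 0.74089) = 41.749° → normalised to [0°, 360°): 41.749°.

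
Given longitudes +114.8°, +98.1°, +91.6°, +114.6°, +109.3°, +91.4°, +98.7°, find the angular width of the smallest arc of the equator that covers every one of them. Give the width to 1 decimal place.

23.4°

Sort the longitudes: +91.4°, +91.6°, +98.1°, +98.7°, +109.3°, +114.6°, +114.8°.
Eastward gaps between consecutive values (wrapping around): 0.2°, 6.5°, 0.6°, 10.6°, 5.3°, 0.2°, 336.6°.
Largest gap = 336.6° ⇒ minimal covering band is its complement: 360° − 336.6° = 23.4°.
Band runs from +91.4° eastward to +114.8°.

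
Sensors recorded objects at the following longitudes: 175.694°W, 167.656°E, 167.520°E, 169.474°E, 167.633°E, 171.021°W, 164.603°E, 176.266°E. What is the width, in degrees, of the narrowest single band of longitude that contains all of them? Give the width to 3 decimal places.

24.376°

Sort the longitudes: -175.694°, -171.021°, +164.603°, +167.520°, +167.633°, +167.656°, +169.474°, +176.266°.
Eastward gaps between consecutive values (wrapping around): 4.673°, 335.624°, 2.917°, 0.113°, 0.023°, 1.818°, 6.792°, 8.040°.
Largest gap = 335.624° ⇒ minimal covering band is its complement: 360° − 335.624° = 24.376°.
Band runs from +164.603° eastward to -171.021°, crossing the antimeridian.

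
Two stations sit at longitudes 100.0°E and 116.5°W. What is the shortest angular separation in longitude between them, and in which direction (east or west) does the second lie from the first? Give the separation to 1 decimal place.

Raw difference: -116.5 − 100.0 = -216.5°.
Normalise into (−180°, 180°]: -216.5° + 360° = 143.5°.
Positive ⇒ the second point lies to the east; separation 143.5°.

143.5° east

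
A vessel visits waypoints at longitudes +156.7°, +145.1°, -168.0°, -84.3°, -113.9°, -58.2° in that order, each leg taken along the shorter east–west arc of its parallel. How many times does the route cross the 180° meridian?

1

Leg 1: +156.7° → +145.1°, shortest Δλ = -11.6° (west) — does not cross 180°.
Leg 2: +145.1° → -168.0°, shortest Δλ = 46.9° (east) — crosses 180°.
Leg 3: -168.0° → -84.3°, shortest Δλ = 83.7° (east) — does not cross 180°.
Leg 4: -84.3° → -113.9°, shortest Δλ = -29.6° (west) — does not cross 180°.
Leg 5: -113.9° → -58.2°, shortest Δλ = 55.7° (east) — does not cross 180°.
Total crossings: 1.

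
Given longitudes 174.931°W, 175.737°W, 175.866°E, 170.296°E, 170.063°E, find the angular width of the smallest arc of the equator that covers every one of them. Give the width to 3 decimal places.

Sort the longitudes: -175.737°, -174.931°, +170.063°, +170.296°, +175.866°.
Eastward gaps between consecutive values (wrapping around): 0.806°, 344.994°, 0.233°, 5.570°, 8.397°.
Largest gap = 344.994° ⇒ minimal covering band is its complement: 360° − 344.994° = 15.006°.
Band runs from +170.063° eastward to -174.931°, crossing the antimeridian.

15.006°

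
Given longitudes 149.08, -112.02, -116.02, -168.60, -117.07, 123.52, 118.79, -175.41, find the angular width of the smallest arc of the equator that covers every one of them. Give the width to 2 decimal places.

129.19°

Sort the longitudes: -175.41°, -168.60°, -117.07°, -116.02°, -112.02°, +118.79°, +123.52°, +149.08°.
Eastward gaps between consecutive values (wrapping around): 6.81°, 51.53°, 1.05°, 4.00°, 230.81°, 4.73°, 25.56°, 35.51°.
Largest gap = 230.81° ⇒ minimal covering band is its complement: 360° − 230.81° = 129.19°.
Band runs from +118.79° eastward to -112.02°, crossing the antimeridian.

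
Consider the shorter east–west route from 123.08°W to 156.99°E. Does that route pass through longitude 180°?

Yes

Naïve |156.99 − -123.08| = 280.07° > 180°, so the shorter arc goes the other way round — across 180°.
Signed shortest Δλ = ((156.99 − -123.08 + 180) mod 360) − 180 = -79.93°.
Going west by 79.93° from -123.08° passes through 180° before reaching +156.99°.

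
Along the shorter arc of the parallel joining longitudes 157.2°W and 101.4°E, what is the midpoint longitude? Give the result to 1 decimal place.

152.1°E

Signed shortest Δλ from -157.2° to +101.4° is -101.4°.
Midpoint longitude = -157.2° + (-101.4°)/2 = -157.2° − 50.7° = -207.9°.
Normalise into (−180°, 180°]: +152.1°.
(The naïve average (-157.2 + +101.4)/2 = -27.9° is on the wrong side of the globe.)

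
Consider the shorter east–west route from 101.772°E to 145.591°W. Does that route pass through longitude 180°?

Yes

Naïve |-145.591 − 101.772| = 247.363° > 180°, so the shorter arc goes the other way round — across 180°.
Signed shortest Δλ = ((-145.591 − 101.772 + 180) mod 360) − 180 = 112.637°.
Going east by 112.637° from +101.772° passes through 180° before reaching -145.591°.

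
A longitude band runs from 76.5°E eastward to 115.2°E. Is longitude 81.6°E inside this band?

Yes

Band width going east from +76.5° to +115.2°: ((115.2 − 76.5) mod 360) = 38.7°.
Offset of +81.6° east of the west edge: ((81.6 − 76.5) mod 360) = 5.1°.
5.1° ≤ 38.7° ⇒ inside.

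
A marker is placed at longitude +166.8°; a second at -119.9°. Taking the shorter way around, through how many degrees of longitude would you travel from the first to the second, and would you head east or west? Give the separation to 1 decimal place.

Raw difference: -119.9 − 166.8 = -286.7°.
Normalise into (−180°, 180°]: -286.7° + 360° = 73.3°.
Positive ⇒ the second point lies to the east; separation 73.3°.

73.3° east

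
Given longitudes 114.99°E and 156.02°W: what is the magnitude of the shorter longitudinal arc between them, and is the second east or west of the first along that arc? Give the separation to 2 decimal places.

Raw difference: -156.02 − 114.99 = -271.01°.
Normalise into (−180°, 180°]: -271.01° + 360° = 88.99°.
Positive ⇒ the second point lies to the east; separation 88.99°.

88.99° east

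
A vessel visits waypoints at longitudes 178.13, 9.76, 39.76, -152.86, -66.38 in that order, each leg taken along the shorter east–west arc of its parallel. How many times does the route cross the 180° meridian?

Leg 1: +178.13° → +9.76°, shortest Δλ = -168.37° (west) — does not cross 180°.
Leg 2: +9.76° → +39.76°, shortest Δλ = 30.0° (east) — does not cross 180°.
Leg 3: +39.76° → -152.86°, shortest Δλ = 167.38° (east) — crosses 180°.
Leg 4: -152.86° → -66.38°, shortest Δλ = 86.48° (east) — does not cross 180°.
Total crossings: 1.

1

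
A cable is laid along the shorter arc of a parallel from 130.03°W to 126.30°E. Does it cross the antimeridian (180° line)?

Naïve |126.30 − -130.03| = 256.33° > 180°, so the shorter arc goes the other way round — across 180°.
Signed shortest Δλ = ((126.30 − -130.03 + 180) mod 360) − 180 = -103.67°.
Going west by 103.67° from -130.03° passes through 180° before reaching +126.30°.

Yes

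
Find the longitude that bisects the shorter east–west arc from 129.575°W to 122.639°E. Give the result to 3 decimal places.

176.532°E

Signed shortest Δλ from -129.575° to +122.639° is -107.786°.
Midpoint longitude = -129.575° + (-107.786°)/2 = -129.575° − 53.893° = -183.468°.
Normalise into (−180°, 180°]: +176.532°.
(The naïve average (-129.575 + +122.639)/2 = -3.468° is on the wrong side of the globe.)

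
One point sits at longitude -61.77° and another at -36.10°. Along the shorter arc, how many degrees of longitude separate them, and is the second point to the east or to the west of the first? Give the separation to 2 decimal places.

25.67° east

Raw difference: -36.10 − -61.77 = 25.67°.
Normalise into (−180°, 180°]: 25.67° stays 25.67°.
Positive ⇒ the second point lies to the east; separation 25.67°.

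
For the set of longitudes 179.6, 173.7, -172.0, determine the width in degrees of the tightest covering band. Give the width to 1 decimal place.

Sort the longitudes: -172.0°, +173.7°, +179.6°.
Eastward gaps between consecutive values (wrapping around): 345.7°, 5.9°, 8.4°.
Largest gap = 345.7° ⇒ minimal covering band is its complement: 360° − 345.7° = 14.3°.
Band runs from +173.7° eastward to -172.0°, crossing the antimeridian.

14.3°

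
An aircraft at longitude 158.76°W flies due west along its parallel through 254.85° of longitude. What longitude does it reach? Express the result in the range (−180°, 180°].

53.61°W

Start at -158.76°; shift −254.85° → -413.61°.
-413.61° lies outside (−180°, 180°]; add 360° → -53.61°.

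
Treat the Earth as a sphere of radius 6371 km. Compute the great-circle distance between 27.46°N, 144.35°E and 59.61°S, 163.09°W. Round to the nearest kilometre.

10805 km

Δλ = -163.09 − 144.35 = -307.44°; wrapped into (−180°, 180°]: 52.56°.
Δφ = -59.61 − 27.46 = -87.07°.
a = sin²(Δφ/2) + cos φ₁ · cos φ₂ · sin²(Δλ/2) = 0.562440.
c = 2·atan2(√a, √(1−a)) = 1.69600 rad → d = 6371·c ≈ 10805.23 km.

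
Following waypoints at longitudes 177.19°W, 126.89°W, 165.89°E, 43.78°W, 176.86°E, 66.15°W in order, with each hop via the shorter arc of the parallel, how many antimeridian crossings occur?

Leg 1: -177.19° → -126.89°, shortest Δλ = 50.3° (east) — does not cross 180°.
Leg 2: -126.89° → +165.89°, shortest Δλ = -67.22° (west) — crosses 180°.
Leg 3: +165.89° → -43.78°, shortest Δλ = 150.33° (east) — crosses 180°.
Leg 4: -43.78° → +176.86°, shortest Δλ = -139.36° (west) — crosses 180°.
Leg 5: +176.86° → -66.15°, shortest Δλ = 116.99° (east) — crosses 180°.
Total crossings: 4.

4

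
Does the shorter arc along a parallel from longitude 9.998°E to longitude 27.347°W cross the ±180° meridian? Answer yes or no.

No

Signed shortest Δλ = ((-27.347 − 9.998 + 180) mod 360) − 180 = -37.345°.
Going west by 37.345° from +9.998° reaches -27.347° without touching 180°.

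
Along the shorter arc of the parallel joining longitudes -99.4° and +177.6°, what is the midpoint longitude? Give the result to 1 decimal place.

-140.9°

Signed shortest Δλ from -99.4° to +177.6° is -83.0°.
Midpoint longitude = -99.4° + (-83.0°)/2 = -99.4° − 41.5° = -140.9°.
(The naïve average (-99.4 + +177.6)/2 = 39.1° is on the wrong side of the globe.)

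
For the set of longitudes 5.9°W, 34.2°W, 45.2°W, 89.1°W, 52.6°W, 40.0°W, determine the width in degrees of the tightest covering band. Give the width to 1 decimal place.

Sort the longitudes: -89.1°, -52.6°, -45.2°, -40.0°, -34.2°, -5.9°.
Eastward gaps between consecutive values (wrapping around): 36.5°, 7.4°, 5.2°, 5.8°, 28.3°, 276.8°.
Largest gap = 276.8° ⇒ minimal covering band is its complement: 360° − 276.8° = 83.2°.
Band runs from -89.1° eastward to -5.9°.

83.2°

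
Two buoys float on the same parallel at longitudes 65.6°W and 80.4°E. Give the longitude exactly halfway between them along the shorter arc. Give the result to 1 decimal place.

Signed shortest Δλ from -65.6° to +80.4° is +146.0°.
Midpoint longitude = -65.6° + (+146.0°)/2 = -65.6° + 73.0° = +7.4°.

7.4°E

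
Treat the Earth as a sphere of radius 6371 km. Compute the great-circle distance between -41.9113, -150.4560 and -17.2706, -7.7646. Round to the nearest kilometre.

Δλ = -7.7646 − -150.4560 = 142.6914°.
Δφ = -17.2706 − -41.9113 = 24.6407°.
a = sin²(Δφ/2) + cos φ₁ · cos φ₂ · sin²(Δλ/2) = 0.683454.
c = 2·atan2(√a, √(1−a)) = 1.94648 rad → d = 6371·c ≈ 12401.02 km.

12401 km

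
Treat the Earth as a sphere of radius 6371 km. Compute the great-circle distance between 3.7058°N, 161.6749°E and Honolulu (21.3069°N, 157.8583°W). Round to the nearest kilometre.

Δλ = -157.8583 − 161.6749 = -319.5332°; wrapped into (−180°, 180°]: 40.4668°.
Δφ = 21.3069 − 3.7058 = 17.6011°.
a = sin²(Δφ/2) + cos φ₁ · cos φ₂ · sin²(Δλ/2) = 0.134608.
c = 2·atan2(√a, √(1−a)) = 0.75133 rad → d = 6371·c ≈ 4786.70 km.

4787 km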